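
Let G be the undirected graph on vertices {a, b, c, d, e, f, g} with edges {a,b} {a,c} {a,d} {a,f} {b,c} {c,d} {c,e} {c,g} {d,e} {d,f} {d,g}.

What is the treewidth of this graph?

2

A width-2 tree decomposition is:
Bags: B1 = {a, c, d}  B2 = {a, b, c}  B3 = {a, d, f}  B4 = {c, d, e}  B5 = {c, d, g}
Tree: B1–B2, B1–B3, B1–B4, B4–B5
Every bag has size at most 3, so the width is 3 − 1 = 2 and tw(G) ≤ 2. Conversely, {c, d, g} is a clique of size 3, and the vertices of any clique must share a bag in every tree decomposition; so some bag has ≥ 3 vertices and tw(G) ≥ 2. Therefore the treewidth is 2.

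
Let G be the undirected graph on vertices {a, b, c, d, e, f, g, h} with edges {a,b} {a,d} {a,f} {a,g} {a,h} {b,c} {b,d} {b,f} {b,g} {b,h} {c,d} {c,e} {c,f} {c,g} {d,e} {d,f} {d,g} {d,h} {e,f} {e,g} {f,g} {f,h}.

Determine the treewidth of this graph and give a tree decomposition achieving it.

Each bag holds 5 vertices, so the decomposition has width 4, which upper-bounds the treewidth. Conversely, {c, d, e, f, g} is a clique of size 5, and the vertices of any clique must share a bag in every tree decomposition; so some bag has ≥ 5 vertices and tw(G) ≥ 4. Combining the bounds, tw(G) = 4.

Treewidth 4.
One such decomposition:
Bags: B1 = {a, b, d, f, g}  B2 = {b, c, d, f, g}  B3 = {a, b, d, f, h}  B4 = {c, d, e, f, g}
Tree: B1–B2, B1–B3, B2–B4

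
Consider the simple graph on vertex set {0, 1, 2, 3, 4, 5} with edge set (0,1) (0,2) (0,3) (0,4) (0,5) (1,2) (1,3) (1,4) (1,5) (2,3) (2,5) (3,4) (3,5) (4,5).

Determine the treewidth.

A width-4 tree decomposition is:
Bags: B1 = {0, 1, 2, 3, 5}  B2 = {0, 1, 3, 4, 5}
Tree: B1–B2
Every bag has size at most 5, so the width is 5 − 1 = 4 and tw(G) ≤ 4. For the lower bound, the 5 vertices {0, 1, 2, 3, 5} are pairwise adjacent, and any tree decomposition puts a clique entirely inside one bag — forcing width ≥ 4. Hence tw(G) = 4 exactly.

4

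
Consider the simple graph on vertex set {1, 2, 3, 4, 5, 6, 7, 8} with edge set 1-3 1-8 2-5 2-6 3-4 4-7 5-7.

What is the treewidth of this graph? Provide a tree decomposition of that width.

The largest bag has 2 vertices, giving width 1; this decomposition certifies tw(G) ≤ 1. Any graph with an edge has treewidth ≥ 1, and G has the edge 6–2. The upper and lower bounds meet at 1, so that is the treewidth.

Treewidth 1.
One optimal decomposition is:
Bags: B1 = {2, 6}  B2 = {2, 5}  B3 = {5, 7}  B4 = {4, 7}  B5 = {3, 4}  B6 = {1, 3}  B7 = {1, 8}
Tree: B1–B2, B2–B3, B3–B4, B4–B5, B5–B6, B6–B7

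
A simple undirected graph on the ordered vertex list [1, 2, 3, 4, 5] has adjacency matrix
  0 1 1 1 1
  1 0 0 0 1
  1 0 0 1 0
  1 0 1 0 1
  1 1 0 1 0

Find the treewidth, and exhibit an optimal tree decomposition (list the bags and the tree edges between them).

Treewidth 2.
Bags: B1 = {1, 2, 5}  B2 = {1, 4, 5}  B3 = {1, 3, 4}
Tree: B1–B2, B2–B3

Each bag holds 3 vertices, so the decomposition has width 2, which upper-bounds the treewidth. For the lower bound, the 3 vertices {1, 2, 5} are pairwise adjacent, and any tree decomposition puts a clique entirely inside one bag — forcing width ≥ 2. The upper and lower bounds meet at 2, so that is the treewidth.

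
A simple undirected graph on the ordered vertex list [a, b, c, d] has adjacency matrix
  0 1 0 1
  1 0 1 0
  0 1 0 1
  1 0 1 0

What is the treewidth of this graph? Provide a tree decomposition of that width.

Treewidth 2.
Bags: B1 = {b, c, d}  B2 = {a, b, d}
Tree: B1–B2

Each bag holds 3 vertices, so the decomposition has width 2, which upper-bounds the treewidth. For the lower bound, G contains the cycle b–c–d–a–b, so G is not a forest; only forests have treewidth ≤ 1, hence tw(G) ≥ 2. Therefore the treewidth is 2.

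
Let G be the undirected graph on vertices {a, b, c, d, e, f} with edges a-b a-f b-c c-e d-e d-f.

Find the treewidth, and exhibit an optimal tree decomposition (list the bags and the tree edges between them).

Treewidth 2.
One optimal decomposition is:
Bags: B1 = {a, b, c}  B2 = {a, c, e}  B3 = {a, d, e}  B4 = {a, d, f}
Tree: B1–B2, B2–B3, B3–B4

The largest bag has 3 vertices, giving width 2; this decomposition certifies tw(G) ≤ 2. The edges a–b–c–e–d–f–a form a cycle, so G is not a tree and its treewidth is at least 2. Therefore the treewidth is 2.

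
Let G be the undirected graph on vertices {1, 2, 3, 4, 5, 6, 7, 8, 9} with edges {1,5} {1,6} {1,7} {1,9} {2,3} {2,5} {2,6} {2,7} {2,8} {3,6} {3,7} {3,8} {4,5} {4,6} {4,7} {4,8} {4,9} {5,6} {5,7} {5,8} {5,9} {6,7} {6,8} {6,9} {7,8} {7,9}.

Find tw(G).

A width-4 tree decomposition is:
Bags: B1 = {2, 5, 6, 7, 8}  B2 = {4, 5, 6, 7, 8}  B3 = {4, 5, 6, 7, 9}  B4 = {1, 5, 6, 7, 9}  B5 = {2, 3, 6, 7, 8}
Tree: B1–B2, B2–B3, B3–B4, B1–B5
The largest bag has 5 vertices, giving width 4; this decomposition certifies tw(G) ≤ 4. For the lower bound, the 5 vertices {2, 3, 6, 7, 8} are pairwise adjacent, and any tree decomposition puts a clique entirely inside one bag — forcing width ≥ 4. Combining the bounds, tw(G) = 4.

4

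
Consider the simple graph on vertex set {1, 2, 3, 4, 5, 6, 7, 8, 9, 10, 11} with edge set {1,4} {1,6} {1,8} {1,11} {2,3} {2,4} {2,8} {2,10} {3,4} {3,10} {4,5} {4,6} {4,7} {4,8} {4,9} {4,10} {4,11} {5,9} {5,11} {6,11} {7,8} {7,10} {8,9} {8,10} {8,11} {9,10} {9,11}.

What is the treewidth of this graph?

3

A width-3 tree decomposition is:
Bags: B1 = {4, 8, 9, 10}  B2 = {2, 4, 8, 10}  B3 = {4, 8, 9, 11}  B4 = {1, 4, 8, 11}  B5 = {4, 7, 8, 10}  B6 = {4, 5, 9, 11}  B7 = {2, 3, 4, 10}  B8 = {1, 4, 6, 11}
Tree: B1–B2, B1–B3, B3–B4, B1–B5, B3–B6, B2–B7, B4–B8
The largest bag has 4 vertices, giving width 3; this decomposition certifies tw(G) ≤ 3. On the other hand G contains the 4-clique {1, 4, 8, 11}. A clique must lie in a single bag of any decomposition, so no decomposition can have width below 3. Therefore the treewidth is 3.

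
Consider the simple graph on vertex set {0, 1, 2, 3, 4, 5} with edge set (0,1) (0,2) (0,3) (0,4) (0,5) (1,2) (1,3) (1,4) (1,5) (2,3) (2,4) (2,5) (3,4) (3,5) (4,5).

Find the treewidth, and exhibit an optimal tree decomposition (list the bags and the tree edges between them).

Treewidth 5.
Bags: B1 = {0, 1, 2, 3, 4, 5}
Tree: (single bag)

A single bag containing all 6 vertices is trivially a valid decomposition of width 5. For the lower bound, the 6 vertices {0, 1, 2, 3, 4, 5} are pairwise adjacent, and any tree decomposition puts a clique entirely inside one bag — forcing width ≥ 5. The upper and lower bounds meet at 5, so that is the treewidth.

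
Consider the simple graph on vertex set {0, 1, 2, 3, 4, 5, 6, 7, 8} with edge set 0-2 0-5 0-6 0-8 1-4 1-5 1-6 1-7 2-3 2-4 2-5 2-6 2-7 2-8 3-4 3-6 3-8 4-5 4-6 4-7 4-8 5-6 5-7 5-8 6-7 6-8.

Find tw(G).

4

A width-4 tree decomposition is:
Bags: B1 = {2, 4, 5, 6, 7}  B2 = {2, 4, 5, 6, 8}  B3 = {1, 4, 5, 6, 7}  B4 = {0, 2, 5, 6, 8}  B5 = {2, 3, 4, 6, 8}
Tree: B1–B2, B1–B3, B2–B4, B2–B5
The largest bag has 5 vertices, giving width 4; this decomposition certifies tw(G) ≤ 4. For the lower bound, the 5 vertices {1, 4, 5, 6, 7} are pairwise adjacent, and any tree decomposition puts a clique entirely inside one bag — forcing width ≥ 4. Combining the bounds, tw(G) = 4.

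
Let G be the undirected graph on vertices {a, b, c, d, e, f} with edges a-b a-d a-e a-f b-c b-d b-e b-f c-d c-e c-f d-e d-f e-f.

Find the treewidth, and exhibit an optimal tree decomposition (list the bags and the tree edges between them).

Every bag has size at most 5, so the width is 5 − 1 = 4 and tw(G) ≤ 4. For the lower bound, the 5 vertices {b, c, d, e, f} are pairwise adjacent, and any tree decomposition puts a clique entirely inside one bag — forcing width ≥ 4. The upper and lower bounds meet at 4, so that is the treewidth.

Treewidth 4.
One optimal decomposition is:
Bags: B1 = {a, b, d, e, f}  B2 = {b, c, d, e, f}
Tree: B1–B2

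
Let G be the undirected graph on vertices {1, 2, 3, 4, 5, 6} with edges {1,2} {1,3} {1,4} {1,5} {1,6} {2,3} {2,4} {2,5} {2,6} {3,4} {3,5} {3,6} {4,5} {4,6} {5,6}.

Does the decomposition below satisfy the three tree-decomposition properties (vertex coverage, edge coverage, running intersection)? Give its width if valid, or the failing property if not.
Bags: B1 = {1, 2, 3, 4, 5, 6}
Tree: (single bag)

Every vertex of G appears in some bag (union = {1, 2, 3, 4, 5, 6}); every edge is covered by a bag; and for each vertex v the set of bags containing v is connected in the bag tree. The decomposition is therefore valid. The largest bag has 6 vertices, so the width is 5.

Yes; width 5.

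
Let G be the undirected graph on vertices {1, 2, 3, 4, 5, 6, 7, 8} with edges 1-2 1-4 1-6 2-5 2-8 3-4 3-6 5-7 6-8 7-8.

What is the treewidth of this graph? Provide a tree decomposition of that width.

Treewidth 2.
One optimal decomposition is:
Bags: B1 = {1, 3, 4}  B2 = {1, 3, 6}  B3 = {1, 2, 6}  B4 = {2, 6, 8}  B5 = {2, 5, 8}  B6 = {5, 7, 8}
Tree: B1–B2, B2–B3, B3–B4, B4–B5, B5–B6

The largest bag has 3 vertices, giving width 2; this decomposition certifies tw(G) ≤ 2. For the lower bound, G contains the cycle 4–3–6–1–4, so G is not a forest; only forests have treewidth ≤ 1, hence tw(G) ≥ 2. Therefore the treewidth is 2.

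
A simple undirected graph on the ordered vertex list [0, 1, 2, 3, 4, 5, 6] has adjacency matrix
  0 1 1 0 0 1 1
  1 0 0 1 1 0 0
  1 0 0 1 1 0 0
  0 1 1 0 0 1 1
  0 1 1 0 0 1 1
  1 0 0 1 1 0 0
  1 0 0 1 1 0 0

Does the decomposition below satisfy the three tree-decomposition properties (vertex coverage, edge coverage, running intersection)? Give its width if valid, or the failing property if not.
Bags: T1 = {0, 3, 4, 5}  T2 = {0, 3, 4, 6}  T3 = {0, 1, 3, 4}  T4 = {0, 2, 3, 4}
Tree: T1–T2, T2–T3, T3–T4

Checking the three conditions: (i) the bags cover all of {0, 1, 2, 3, 4, 5, 6}; (ii) for each edge, some bag contains both endpoints; (iii) the bags containing any fixed vertex form a subtree. All hold, so the decomposition is valid with width 4 − 1 = 3.

Yes; width 3.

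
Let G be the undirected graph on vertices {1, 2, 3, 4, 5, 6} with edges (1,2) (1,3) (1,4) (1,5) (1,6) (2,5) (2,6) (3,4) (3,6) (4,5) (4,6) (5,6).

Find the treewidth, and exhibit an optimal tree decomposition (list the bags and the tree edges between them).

Treewidth 3.
One optimal decomposition is:
Bags: B1 = {1, 2, 5, 6}  B2 = {1, 4, 5, 6}  B3 = {1, 3, 4, 6}
Tree: B1–B2, B2–B3

Every bag has size at most 4, so the width is 4 − 1 = 3 and tw(G) ≤ 3. On the other hand G contains the 4-clique {1, 2, 5, 6}. A clique must lie in a single bag of any decomposition, so no decomposition can have width below 3. Hence tw(G) = 3 exactly.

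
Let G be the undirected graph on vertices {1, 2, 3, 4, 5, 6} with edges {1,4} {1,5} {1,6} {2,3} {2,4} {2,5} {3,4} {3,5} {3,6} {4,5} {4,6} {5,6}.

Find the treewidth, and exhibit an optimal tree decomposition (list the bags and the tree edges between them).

Each bag holds 4 vertices, so the decomposition has width 3, which upper-bounds the treewidth. Conversely, {1, 4, 5, 6} is a clique of size 4, and the vertices of any clique must share a bag in every tree decomposition; so some bag has ≥ 4 vertices and tw(G) ≥ 3. Therefore the treewidth is 3.

Treewidth 3.
One optimal decomposition is:
Bags: B1 = {3, 4, 5, 6}  B2 = {1, 4, 5, 6}  B3 = {2, 3, 4, 5}
Tree: B1–B2, B1–B3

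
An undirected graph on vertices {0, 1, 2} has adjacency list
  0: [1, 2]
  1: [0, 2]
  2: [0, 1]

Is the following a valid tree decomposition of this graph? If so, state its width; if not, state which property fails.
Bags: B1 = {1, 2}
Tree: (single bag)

A tree decomposition must satisfy three properties: every vertex lies in some bag; for every edge, both endpoints lie together in some bag; and for every vertex, the bags containing it form a connected subtree. Here vertex 0 appears in no bag, so the decomposition is invalid.

No — vertex 0 appears in no bag.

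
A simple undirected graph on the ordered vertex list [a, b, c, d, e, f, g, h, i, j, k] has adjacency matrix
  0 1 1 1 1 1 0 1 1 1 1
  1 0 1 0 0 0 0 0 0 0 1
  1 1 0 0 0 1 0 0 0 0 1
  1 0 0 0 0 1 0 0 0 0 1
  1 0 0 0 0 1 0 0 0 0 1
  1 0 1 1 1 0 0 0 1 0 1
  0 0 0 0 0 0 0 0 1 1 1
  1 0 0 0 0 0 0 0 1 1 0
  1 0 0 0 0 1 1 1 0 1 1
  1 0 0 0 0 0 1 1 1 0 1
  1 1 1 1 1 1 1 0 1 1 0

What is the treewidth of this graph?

A width-3 tree decomposition is:
Bags: B1 = {a, f, i, k}  B2 = {a, c, f, k}  B3 = {a, i, j, k}  B4 = {a, d, f, k}  B5 = {g, i, j, k}  B6 = {a, h, i, j}  B7 = {a, e, f, k}  B8 = {a, b, c, k}
Tree: B1–B2, B1–B3, B2–B4, B3–B5, B3–B6, B1–B7, B2–B8
Each bag holds 4 vertices, so the decomposition has width 3, which upper-bounds the treewidth. On the other hand G contains the 4-clique {a, h, i, j}. A clique must lie in a single bag of any decomposition, so no decomposition can have width below 3. Combining the bounds, tw(G) = 3.

3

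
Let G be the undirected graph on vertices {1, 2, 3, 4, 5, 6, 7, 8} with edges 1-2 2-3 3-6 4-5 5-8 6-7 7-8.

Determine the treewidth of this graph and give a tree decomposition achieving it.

Treewidth 1.
Bags: B1 = {1, 2}  B2 = {2, 3}  B3 = {3, 6}  B4 = {6, 7}  B5 = {7, 8}  B6 = {5, 8}  B7 = {4, 5}
Tree: B1–B2, B2–B3, B3–B4, B4–B5, B5–B6, B6–B7

Every bag has size at most 2, so the width is 2 − 1 = 1 and tw(G) ≤ 1. Any graph with an edge has treewidth ≥ 1, and G has the edge 1–2. Hence tw(G) = 1 exactly.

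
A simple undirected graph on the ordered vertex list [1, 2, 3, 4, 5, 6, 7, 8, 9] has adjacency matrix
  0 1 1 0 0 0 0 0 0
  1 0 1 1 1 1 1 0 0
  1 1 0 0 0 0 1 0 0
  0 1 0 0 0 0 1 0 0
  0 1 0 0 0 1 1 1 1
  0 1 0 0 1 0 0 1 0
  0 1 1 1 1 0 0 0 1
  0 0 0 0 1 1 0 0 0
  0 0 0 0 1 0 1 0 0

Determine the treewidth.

2

A width-2 tree decomposition is:
Bags: B1 = {2, 5, 6}  B2 = {5, 6, 8}  B3 = {2, 5, 7}  B4 = {2, 4, 7}  B5 = {2, 3, 7}  B6 = {1, 2, 3}  B7 = {5, 7, 9}
Tree: B1–B2, B1–B3, B3–B4, B3–B5, B5–B6, B3–B7
Each bag holds 3 vertices, so the decomposition has width 2, which upper-bounds the treewidth. On the other hand G contains the 3-clique {5, 6, 8}. A clique must lie in a single bag of any decomposition, so no decomposition can have width below 2. The upper and lower bounds meet at 2, so that is the treewidth.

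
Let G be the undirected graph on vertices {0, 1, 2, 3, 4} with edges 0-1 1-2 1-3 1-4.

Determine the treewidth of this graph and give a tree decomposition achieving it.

Each bag holds 2 vertices, so the decomposition has width 1, which upper-bounds the treewidth. Since G has at least one edge (e.g. 1–0), it is not an edgeless graph, so tw(G) ≥ 1. Combining the bounds, tw(G) = 1.

Treewidth 1.
One such decomposition:
Bags: B1 = {0, 1}  B2 = {1, 3}  B3 = {1, 2}  B4 = {1, 4}
Tree: B1–B2, B1–B3, B2–B4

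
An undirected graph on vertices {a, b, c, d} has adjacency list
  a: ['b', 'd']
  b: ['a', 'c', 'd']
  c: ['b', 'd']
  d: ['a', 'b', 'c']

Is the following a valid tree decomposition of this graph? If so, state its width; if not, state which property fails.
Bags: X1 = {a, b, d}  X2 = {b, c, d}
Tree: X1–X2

Yes; width 2.

Checking the three conditions: (i) the bags cover all of {a, b, c, d}; (ii) for each edge, some bag contains both endpoints; (iii) the bags containing any fixed vertex form a subtree. All hold, so the decomposition is valid with width 3 − 1 = 2.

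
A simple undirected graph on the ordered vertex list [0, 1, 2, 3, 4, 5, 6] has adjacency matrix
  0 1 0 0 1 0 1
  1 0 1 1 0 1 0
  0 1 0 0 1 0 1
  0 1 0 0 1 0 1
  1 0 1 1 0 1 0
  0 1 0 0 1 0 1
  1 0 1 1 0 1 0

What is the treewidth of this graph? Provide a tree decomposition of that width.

The largest bag has 4 vertices, giving width 3; this decomposition certifies tw(G) ≤ 3. For the lower bound: the 4 vertex sets {1,2}, {3,4}, {6}, {5} are disjoint, each induces a connected subgraph, and every pair is joined by at least one edge of G. Contracting each set to a single vertex therefore yields K_{4} as a minor, and since treewidth is minor-monotone, tw(G) ≥ tw(K_{4}) = 3. Combining the bounds, tw(G) = 3.

Treewidth 3.
One such decomposition:
Bags: B1 = {1, 2, 4, 6}  B2 = {1, 3, 4, 6}  B3 = {1, 4, 5, 6}  B4 = {0, 1, 4, 6}
Tree: B1–B2, B2–B3, B3–B4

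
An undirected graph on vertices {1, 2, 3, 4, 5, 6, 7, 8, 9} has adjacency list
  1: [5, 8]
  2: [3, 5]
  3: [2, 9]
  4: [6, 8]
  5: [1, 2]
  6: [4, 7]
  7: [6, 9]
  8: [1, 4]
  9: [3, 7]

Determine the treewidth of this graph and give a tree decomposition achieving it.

Every bag has size at most 3, so the width is 3 − 1 = 2 and tw(G) ≤ 2. Since 2–3–9–7–6–4–8–1–5–2 is a cycle in G, G is not acyclic. Forests are exactly the graphs of treewidth ≤ 1, so tw(G) ≥ 2. Combining the bounds, tw(G) = 2.

Treewidth 2.
Bags: B1 = {2, 3, 9}  B2 = {2, 7, 9}  B3 = {2, 6, 7}  B4 = {2, 4, 6}  B5 = {2, 4, 8}  B6 = {1, 2, 8}  B7 = {1, 2, 5}
Tree: B1–B2, B2–B3, B3–B4, B4–B5, B5–B6, B6–B7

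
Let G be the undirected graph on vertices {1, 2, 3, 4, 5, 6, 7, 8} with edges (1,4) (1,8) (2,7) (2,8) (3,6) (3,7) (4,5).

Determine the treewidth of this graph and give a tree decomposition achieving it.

Treewidth 1.
One such decomposition:
Bags: B1 = {4, 5}  B2 = {1, 4}  B3 = {1, 8}  B4 = {2, 8}  B5 = {2, 7}  B6 = {3, 7}  B7 = {3, 6}
Tree: B1–B2, B2–B3, B3–B4, B4–B5, B5–B6, B6–B7

Each bag holds 2 vertices, so the decomposition has width 1, which upper-bounds the treewidth. Since G has at least one edge (e.g. 5–4), it is not an edgeless graph, so tw(G) ≥ 1. Therefore the treewidth is 1.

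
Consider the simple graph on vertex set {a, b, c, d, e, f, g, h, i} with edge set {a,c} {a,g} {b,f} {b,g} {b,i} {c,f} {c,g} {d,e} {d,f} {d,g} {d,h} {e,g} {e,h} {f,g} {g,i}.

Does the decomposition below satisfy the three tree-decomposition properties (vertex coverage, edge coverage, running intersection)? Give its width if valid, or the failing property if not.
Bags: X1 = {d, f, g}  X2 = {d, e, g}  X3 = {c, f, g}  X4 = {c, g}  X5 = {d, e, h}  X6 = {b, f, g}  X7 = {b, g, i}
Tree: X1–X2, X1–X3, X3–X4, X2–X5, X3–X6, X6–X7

A tree decomposition must satisfy three properties: every vertex lies in some bag; for every edge, both endpoints lie together in some bag; and for every vertex, the bags containing it form a connected subtree. Here vertex a appears in no bag, so the decomposition is invalid.

No — vertex a appears in no bag.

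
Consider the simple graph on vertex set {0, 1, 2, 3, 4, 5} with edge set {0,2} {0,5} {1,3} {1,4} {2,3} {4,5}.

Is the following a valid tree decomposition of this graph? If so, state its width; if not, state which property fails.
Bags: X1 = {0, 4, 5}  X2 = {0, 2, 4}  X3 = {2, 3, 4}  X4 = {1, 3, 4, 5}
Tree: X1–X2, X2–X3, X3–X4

A tree decomposition must satisfy three properties: every vertex lies in some bag; for every edge, both endpoints lie together in some bag; and for every vertex, the bags containing it form a connected subtree. Here bags containing vertex 5 are not connected in the tree, so the decomposition is invalid.

No — bags containing vertex 5 are not connected in the tree.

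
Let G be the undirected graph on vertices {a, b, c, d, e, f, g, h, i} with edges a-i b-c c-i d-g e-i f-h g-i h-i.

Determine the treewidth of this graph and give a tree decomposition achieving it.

Each bag holds 2 vertices, so the decomposition has width 1, which upper-bounds the treewidth. Since G has at least one edge (e.g. c–i), it is not an edgeless graph, so tw(G) ≥ 1. The upper and lower bounds meet at 1, so that is the treewidth.

Treewidth 1.
One such decomposition:
Bags: B1 = {c, i}  B2 = {e, i}  B3 = {g, i}  B4 = {a, i}  B5 = {h, i}  B6 = {d, g}  B7 = {b, c}  B8 = {f, h}
Tree: B1–B2, B1–B3, B3–B4, B3–B5, B3–B6, B1–B7, B5–B8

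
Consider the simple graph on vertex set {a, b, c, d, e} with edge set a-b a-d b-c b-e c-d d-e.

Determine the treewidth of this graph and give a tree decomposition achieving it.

Every bag has size at most 3, so the width is 3 − 1 = 2 and tw(G) ≤ 2. For the lower bound, G contains the cycle b–e–d–a–b, so G is not a forest; only forests have treewidth ≤ 1, hence tw(G) ≥ 2. Combining the bounds, tw(G) = 2.

Treewidth 2.
One optimal decomposition is:
Bags: B1 = {b, d, e}  B2 = {a, b, d}  B3 = {b, c, d}
Tree: B1–B2, B2–B3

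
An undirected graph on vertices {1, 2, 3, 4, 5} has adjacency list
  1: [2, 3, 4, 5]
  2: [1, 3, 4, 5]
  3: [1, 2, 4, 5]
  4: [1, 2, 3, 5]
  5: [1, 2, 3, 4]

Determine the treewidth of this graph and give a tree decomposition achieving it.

Treewidth 4.
One optimal decomposition is:
Bags: B1 = {1, 2, 3, 4, 5}
Tree: (single bag)

With just one bag of size 5, the width is 5 − 1 = 4, so tw(G) ≤ 4. On the other hand G contains the 5-clique {1, 2, 3, 4, 5}. A clique must lie in a single bag of any decomposition, so no decomposition can have width below 4. Combining the bounds, tw(G) = 4.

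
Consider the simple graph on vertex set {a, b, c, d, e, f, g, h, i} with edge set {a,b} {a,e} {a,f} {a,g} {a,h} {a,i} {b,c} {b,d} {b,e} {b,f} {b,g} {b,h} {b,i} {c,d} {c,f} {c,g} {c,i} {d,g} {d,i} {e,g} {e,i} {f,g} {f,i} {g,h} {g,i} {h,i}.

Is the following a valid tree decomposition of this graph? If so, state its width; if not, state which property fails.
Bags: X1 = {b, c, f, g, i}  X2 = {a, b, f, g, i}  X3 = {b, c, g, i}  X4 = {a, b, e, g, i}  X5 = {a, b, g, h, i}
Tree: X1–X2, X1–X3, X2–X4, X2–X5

A tree decomposition must satisfy three properties: every vertex lies in some bag; for every edge, both endpoints lie together in some bag; and for every vertex, the bags containing it form a connected subtree. Here vertex d appears in no bag, so the decomposition is invalid.

No — vertex d appears in no bag.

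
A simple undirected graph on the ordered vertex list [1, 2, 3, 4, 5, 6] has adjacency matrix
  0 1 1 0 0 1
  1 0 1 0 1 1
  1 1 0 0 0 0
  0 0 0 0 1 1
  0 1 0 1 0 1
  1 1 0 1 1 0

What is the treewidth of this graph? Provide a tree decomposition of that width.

Each bag holds 3 vertices, so the decomposition has width 2, which upper-bounds the treewidth. On the other hand G contains the 3-clique {1, 2, 3}. A clique must lie in a single bag of any decomposition, so no decomposition can have width below 2. Combining the bounds, tw(G) = 2.

Treewidth 2.
One such decomposition:
Bags: B1 = {1, 2, 6}  B2 = {2, 5, 6}  B3 = {4, 5, 6}  B4 = {1, 2, 3}
Tree: B1–B2, B2–B3, B1–B4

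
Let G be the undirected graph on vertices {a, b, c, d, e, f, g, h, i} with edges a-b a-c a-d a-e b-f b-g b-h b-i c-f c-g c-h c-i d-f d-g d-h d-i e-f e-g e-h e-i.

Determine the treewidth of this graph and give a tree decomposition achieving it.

Every bag has size at most 5, so the width is 5 − 1 = 4 and tw(G) ≤ 4. For the lower bound: the 5 vertex sets {b,g}, {e,i}, {d,f}, {c}, {a} are disjoint, each induces a connected subgraph, and every pair is joined by at least one edge of G. Contracting each set to a single vertex therefore yields K_{5} as a minor, and since treewidth is minor-monotone, tw(G) ≥ tw(K_{5}) = 4. Hence tw(G) = 4 exactly.

Treewidth 4.
One optimal decomposition is:
Bags: B1 = {b, c, d, e, g}  B2 = {b, c, d, e, i}  B3 = {b, c, d, e, f}  B4 = {a, b, c, d, e}  B5 = {b, c, d, e, h}
Tree: B1–B2, B2–B3, B3–B4, B4–B5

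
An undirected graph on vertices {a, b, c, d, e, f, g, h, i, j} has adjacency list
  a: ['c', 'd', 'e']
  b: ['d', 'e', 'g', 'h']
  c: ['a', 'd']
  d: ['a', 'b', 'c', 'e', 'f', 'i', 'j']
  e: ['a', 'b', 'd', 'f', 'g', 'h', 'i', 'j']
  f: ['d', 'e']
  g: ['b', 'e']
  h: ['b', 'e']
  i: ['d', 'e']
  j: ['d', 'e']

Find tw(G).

A width-2 tree decomposition is:
Bags: B1 = {d, e, f}  B2 = {b, d, e}  B3 = {a, d, e}  B4 = {d, e, i}  B5 = {b, e, h}  B6 = {b, e, g}  B7 = {a, c, d}  B8 = {d, e, j}
Tree: B1–B2, B1–B3, B3–B4, B2–B5, B5–B6, B3–B7, B2–B8
Every bag has size at most 3, so the width is 3 − 1 = 2 and tw(G) ≤ 2. On the other hand G contains the 3-clique {d, e, f}. A clique must lie in a single bag of any decomposition, so no decomposition can have width below 2. The upper and lower bounds meet at 2, so that is the treewidth.

2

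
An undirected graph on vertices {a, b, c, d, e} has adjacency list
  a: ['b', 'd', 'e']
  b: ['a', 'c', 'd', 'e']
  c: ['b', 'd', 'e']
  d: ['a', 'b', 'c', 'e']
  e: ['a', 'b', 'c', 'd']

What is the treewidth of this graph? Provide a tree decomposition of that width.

Each bag holds 4 vertices, so the decomposition has width 3, which upper-bounds the treewidth. On the other hand G contains the 4-clique {b, c, d, e}. A clique must lie in a single bag of any decomposition, so no decomposition can have width below 3. Combining the bounds, tw(G) = 3.

Treewidth 3.
Bags: B1 = {b, c, d, e}  B2 = {a, b, d, e}
Tree: B1–B2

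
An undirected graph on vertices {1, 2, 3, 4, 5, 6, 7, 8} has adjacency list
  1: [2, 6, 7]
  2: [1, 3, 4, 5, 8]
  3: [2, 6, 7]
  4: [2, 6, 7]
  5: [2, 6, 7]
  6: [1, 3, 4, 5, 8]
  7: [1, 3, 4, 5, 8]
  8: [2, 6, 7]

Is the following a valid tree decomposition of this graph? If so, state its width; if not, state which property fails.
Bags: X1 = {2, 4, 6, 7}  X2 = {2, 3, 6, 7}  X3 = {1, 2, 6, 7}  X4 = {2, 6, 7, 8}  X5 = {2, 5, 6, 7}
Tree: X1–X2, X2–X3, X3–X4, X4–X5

Yes; width 3.

Checking the three conditions: (i) the bags cover all of {1, 2, 3, 4, 5, 6, 7, 8}; (ii) for each edge, some bag contains both endpoints; (iii) the bags containing any fixed vertex form a subtree. All hold, so the decomposition is valid with width 4 − 1 = 3.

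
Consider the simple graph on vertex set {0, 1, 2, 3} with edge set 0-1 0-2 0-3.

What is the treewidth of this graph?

1

A width-1 tree decomposition is:
Bags: B1 = {0, 1}  B2 = {0, 2}  B3 = {0, 3}
Tree: B1–B2, B2–B3
The largest bag has 2 vertices, giving width 1; this decomposition certifies tw(G) ≤ 1. Since G has at least one edge (e.g. 0–1), it is not an edgeless graph, so tw(G) ≥ 1. The upper and lower bounds meet at 1, so that is the treewidth.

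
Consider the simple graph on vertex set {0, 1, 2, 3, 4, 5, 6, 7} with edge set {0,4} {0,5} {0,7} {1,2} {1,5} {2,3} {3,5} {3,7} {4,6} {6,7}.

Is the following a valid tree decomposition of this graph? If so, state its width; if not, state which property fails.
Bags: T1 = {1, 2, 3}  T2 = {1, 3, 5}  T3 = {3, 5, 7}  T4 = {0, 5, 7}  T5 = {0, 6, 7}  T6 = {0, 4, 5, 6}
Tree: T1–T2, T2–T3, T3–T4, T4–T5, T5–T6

A tree decomposition must satisfy three properties: every vertex lies in some bag; for every edge, both endpoints lie together in some bag; and for every vertex, the bags containing it form a connected subtree. Here bags containing vertex 5 are not connected in the tree, so the decomposition is invalid.

No — bags containing vertex 5 are not connected in the tree.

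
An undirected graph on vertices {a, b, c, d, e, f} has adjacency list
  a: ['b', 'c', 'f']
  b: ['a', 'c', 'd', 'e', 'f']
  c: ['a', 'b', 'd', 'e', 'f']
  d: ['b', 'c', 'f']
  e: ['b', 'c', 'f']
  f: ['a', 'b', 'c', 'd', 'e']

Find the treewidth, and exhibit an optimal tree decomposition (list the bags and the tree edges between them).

Treewidth 3.
Bags: B1 = {b, c, e, f}  B2 = {b, c, d, f}  B3 = {a, b, c, f}
Tree: B1–B2, B1–B3

The largest bag has 4 vertices, giving width 3; this decomposition certifies tw(G) ≤ 3. On the other hand G contains the 4-clique {b, c, d, f}. A clique must lie in a single bag of any decomposition, so no decomposition can have width below 3. The upper and lower bounds meet at 3, so that is the treewidth.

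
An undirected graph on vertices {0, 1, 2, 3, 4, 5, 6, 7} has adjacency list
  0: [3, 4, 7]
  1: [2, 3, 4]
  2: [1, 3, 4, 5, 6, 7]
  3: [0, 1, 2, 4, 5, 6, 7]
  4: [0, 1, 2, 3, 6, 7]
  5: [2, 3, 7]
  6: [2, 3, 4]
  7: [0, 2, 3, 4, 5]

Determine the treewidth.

3

A width-3 tree decomposition is:
Bags: B1 = {2, 3, 4, 7}  B2 = {1, 2, 3, 4}  B3 = {2, 3, 5, 7}  B4 = {2, 3, 4, 6}  B5 = {0, 3, 4, 7}
Tree: B1–B2, B1–B3, B2–B4, B1–B5
Every bag has size at most 4, so the width is 4 − 1 = 3 and tw(G) ≤ 3. On the other hand G contains the 4-clique {0, 3, 4, 7}. A clique must lie in a single bag of any decomposition, so no decomposition can have width below 3. The upper and lower bounds meet at 3, so that is the treewidth.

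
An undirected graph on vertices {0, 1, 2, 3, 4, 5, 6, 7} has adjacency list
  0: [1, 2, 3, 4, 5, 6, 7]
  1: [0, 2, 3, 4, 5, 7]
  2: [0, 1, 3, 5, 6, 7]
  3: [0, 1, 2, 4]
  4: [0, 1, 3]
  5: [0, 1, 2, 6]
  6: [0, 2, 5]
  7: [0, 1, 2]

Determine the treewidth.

A width-3 tree decomposition is:
Bags: B1 = {0, 1, 2, 3}  B2 = {0, 1, 3, 4}  B3 = {0, 1, 2, 5}  B4 = {0, 2, 5, 6}  B5 = {0, 1, 2, 7}
Tree: B1–B2, B1–B3, B3–B4, B1–B5
Every bag has size at most 4, so the width is 4 − 1 = 3 and tw(G) ≤ 3. Conversely, {0, 1, 2, 3} is a clique of size 4, and the vertices of any clique must share a bag in every tree decomposition; so some bag has ≥ 4 vertices and tw(G) ≥ 3. Combining the bounds, tw(G) = 3.

3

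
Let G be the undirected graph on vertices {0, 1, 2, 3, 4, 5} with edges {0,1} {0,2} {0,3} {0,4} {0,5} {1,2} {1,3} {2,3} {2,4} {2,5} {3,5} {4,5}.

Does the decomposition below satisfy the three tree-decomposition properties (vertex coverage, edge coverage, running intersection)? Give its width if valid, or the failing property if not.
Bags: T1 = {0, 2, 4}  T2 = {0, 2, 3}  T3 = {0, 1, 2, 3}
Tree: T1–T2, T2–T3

No — vertex 5 appears in no bag.

A tree decomposition must satisfy three properties: every vertex lies in some bag; for every edge, both endpoints lie together in some bag; and for every vertex, the bags containing it form a connected subtree. Here vertex 5 appears in no bag, so the decomposition is invalid.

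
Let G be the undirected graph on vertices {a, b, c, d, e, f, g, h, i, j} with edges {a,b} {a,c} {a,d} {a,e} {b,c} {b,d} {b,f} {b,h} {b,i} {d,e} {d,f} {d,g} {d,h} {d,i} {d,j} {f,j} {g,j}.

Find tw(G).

2

A width-2 tree decomposition is:
Bags: B1 = {a, b, d}  B2 = {b, d, f}  B3 = {a, d, e}  B4 = {d, f, j}  B5 = {b, d, h}  B6 = {a, b, c}  B7 = {d, g, j}  B8 = {b, d, i}
Tree: B1–B2, B1–B3, B2–B4, B1–B5, B1–B6, B4–B7, B5–B8
The largest bag has 3 vertices, giving width 2; this decomposition certifies tw(G) ≤ 2. For the lower bound, the 3 vertices {d, g, j} are pairwise adjacent, and any tree decomposition puts a clique entirely inside one bag — forcing width ≥ 2. Combining the bounds, tw(G) = 2.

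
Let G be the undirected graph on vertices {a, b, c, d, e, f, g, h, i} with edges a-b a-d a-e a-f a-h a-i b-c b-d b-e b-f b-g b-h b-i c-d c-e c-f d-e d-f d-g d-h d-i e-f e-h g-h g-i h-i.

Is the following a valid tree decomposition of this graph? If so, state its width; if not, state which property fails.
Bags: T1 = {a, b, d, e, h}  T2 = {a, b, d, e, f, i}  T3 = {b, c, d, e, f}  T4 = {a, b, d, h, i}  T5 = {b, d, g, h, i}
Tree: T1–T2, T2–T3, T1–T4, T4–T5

No — bags containing vertex i are not connected in the tree.

A tree decomposition must satisfy three properties: every vertex lies in some bag; for every edge, both endpoints lie together in some bag; and for every vertex, the bags containing it form a connected subtree. Here bags containing vertex i are not connected in the tree, so the decomposition is invalid.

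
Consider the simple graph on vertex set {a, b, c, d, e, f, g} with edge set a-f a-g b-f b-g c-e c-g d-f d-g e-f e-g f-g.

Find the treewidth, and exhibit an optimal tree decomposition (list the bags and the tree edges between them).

Each bag holds 3 vertices, so the decomposition has width 2, which upper-bounds the treewidth. For the lower bound, the 3 vertices {c, e, g} are pairwise adjacent, and any tree decomposition puts a clique entirely inside one bag — forcing width ≥ 2. Hence tw(G) = 2 exactly.

Treewidth 2.
One such decomposition:
Bags: B1 = {b, f, g}  B2 = {e, f, g}  B3 = {a, f, g}  B4 = {d, f, g}  B5 = {c, e, g}
Tree: B1–B2, B1–B3, B1–B4, B2–B5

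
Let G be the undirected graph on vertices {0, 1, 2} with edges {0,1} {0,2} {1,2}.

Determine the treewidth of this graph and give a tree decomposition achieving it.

A single bag containing all 3 vertices is trivially a valid decomposition of width 2. Conversely, {0, 1, 2} is a clique of size 3, and the vertices of any clique must share a bag in every tree decomposition; so some bag has ≥ 3 vertices and tw(G) ≥ 2. Therefore the treewidth is 2.

Treewidth 2.
One such decomposition:
Bags: B1 = {0, 1, 2}
Tree: (single bag)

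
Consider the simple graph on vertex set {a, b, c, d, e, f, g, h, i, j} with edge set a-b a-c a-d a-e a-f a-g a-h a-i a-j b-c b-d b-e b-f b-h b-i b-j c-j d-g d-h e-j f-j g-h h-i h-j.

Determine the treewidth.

A width-3 tree decomposition is:
Bags: B1 = {a, b, h, j}  B2 = {a, b, h, i}  B3 = {a, b, f, j}  B4 = {a, b, e, j}  B5 = {a, b, d, h}  B6 = {a, b, c, j}  B7 = {a, d, g, h}
Tree: B1–B2, B1–B3, B3–B4, B2–B5, B1–B6, B5–B7
Each bag holds 4 vertices, so the decomposition has width 3, which upper-bounds the treewidth. On the other hand G contains the 4-clique {a, d, g, h}. A clique must lie in a single bag of any decomposition, so no decomposition can have width below 3. Therefore the treewidth is 3.

3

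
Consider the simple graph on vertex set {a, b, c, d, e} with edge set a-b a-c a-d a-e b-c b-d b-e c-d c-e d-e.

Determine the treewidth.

4

A width-4 tree decomposition is:
Bags: B1 = {a, b, c, d, e}
Tree: (single bag)
With just one bag of size 5, the width is 5 − 1 = 4, so tw(G) ≤ 4. Conversely, {a, b, c, d, e} is a clique of size 5, and the vertices of any clique must share a bag in every tree decomposition; so some bag has ≥ 5 vertices and tw(G) ≥ 4. Therefore the treewidth is 4.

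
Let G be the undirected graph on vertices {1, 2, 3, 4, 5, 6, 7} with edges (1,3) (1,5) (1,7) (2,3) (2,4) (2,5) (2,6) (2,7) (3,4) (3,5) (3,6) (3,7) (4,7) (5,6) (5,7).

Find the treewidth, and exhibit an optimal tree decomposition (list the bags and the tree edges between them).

Every bag has size at most 4, so the width is 4 − 1 = 3 and tw(G) ≤ 3. For the lower bound, the 4 vertices {1, 3, 5, 7} are pairwise adjacent, and any tree decomposition puts a clique entirely inside one bag — forcing width ≥ 3. The upper and lower bounds meet at 3, so that is the treewidth.

Treewidth 3.
One optimal decomposition is:
Bags: B1 = {2, 3, 5, 7}  B2 = {2, 3, 5, 6}  B3 = {1, 3, 5, 7}  B4 = {2, 3, 4, 7}
Tree: B1–B2, B1–B3, B1–B4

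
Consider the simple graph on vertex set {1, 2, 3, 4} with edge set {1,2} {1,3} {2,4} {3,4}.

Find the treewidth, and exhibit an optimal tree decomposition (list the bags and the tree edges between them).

Treewidth 2.
Bags: B1 = {1, 3, 4}  B2 = {1, 2, 4}
Tree: B1–B2

Each bag holds 3 vertices, so the decomposition has width 2, which upper-bounds the treewidth. Since 1–3–4–2–1 is a cycle in G, G is not acyclic. Forests are exactly the graphs of treewidth ≤ 1, so tw(G) ≥ 2. The upper and lower bounds meet at 2, so that is the treewidth.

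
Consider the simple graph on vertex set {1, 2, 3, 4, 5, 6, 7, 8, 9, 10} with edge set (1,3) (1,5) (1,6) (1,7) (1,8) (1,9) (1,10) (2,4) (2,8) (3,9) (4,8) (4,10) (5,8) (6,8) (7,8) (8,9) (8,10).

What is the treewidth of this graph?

A width-2 tree decomposition is:
Bags: B1 = {1, 5, 8}  B2 = {1, 8, 9}  B3 = {1, 8, 10}  B4 = {4, 8, 10}  B5 = {1, 7, 8}  B6 = {1, 6, 8}  B7 = {2, 4, 8}  B8 = {1, 3, 9}
Tree: B1–B2, B2–B3, B3–B4, B3–B5, B5–B6, B4–B7, B2–B8
Every bag has size at most 3, so the width is 3 − 1 = 2 and tw(G) ≤ 2. On the other hand G contains the 3-clique {1, 5, 8}. A clique must lie in a single bag of any decomposition, so no decomposition can have width below 2. Therefore the treewidth is 2.

2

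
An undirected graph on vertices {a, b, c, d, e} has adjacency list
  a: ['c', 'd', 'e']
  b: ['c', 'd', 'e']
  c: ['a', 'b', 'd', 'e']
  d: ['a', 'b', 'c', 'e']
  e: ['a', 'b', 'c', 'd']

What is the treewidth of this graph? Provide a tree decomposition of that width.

The largest bag has 4 vertices, giving width 3; this decomposition certifies tw(G) ≤ 3. For the lower bound, the 4 vertices {a, c, d, e} are pairwise adjacent, and any tree decomposition puts a clique entirely inside one bag — forcing width ≥ 3. The upper and lower bounds meet at 3, so that is the treewidth.

Treewidth 3.
Bags: B1 = {a, c, d, e}  B2 = {b, c, d, e}
Tree: B1–B2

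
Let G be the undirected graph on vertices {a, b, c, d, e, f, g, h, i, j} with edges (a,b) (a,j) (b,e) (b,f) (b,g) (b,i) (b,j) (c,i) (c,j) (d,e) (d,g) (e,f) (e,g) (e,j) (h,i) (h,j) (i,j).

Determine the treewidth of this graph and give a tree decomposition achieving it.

Every bag has size at most 3, so the width is 3 − 1 = 2 and tw(G) ≤ 2. Conversely, {d, e, g} is a clique of size 3, and the vertices of any clique must share a bag in every tree decomposition; so some bag has ≥ 3 vertices and tw(G) ≥ 2. Therefore the treewidth is 2.

Treewidth 2.
Bags: B1 = {b, e, j}  B2 = {b, i, j}  B3 = {b, e, f}  B4 = {h, i, j}  B5 = {b, e, g}  B6 = {c, i, j}  B7 = {d, e, g}  B8 = {a, b, j}
Tree: B1–B2, B1–B3, B2–B4, B3–B5, B2–B6, B5–B7, B2–B8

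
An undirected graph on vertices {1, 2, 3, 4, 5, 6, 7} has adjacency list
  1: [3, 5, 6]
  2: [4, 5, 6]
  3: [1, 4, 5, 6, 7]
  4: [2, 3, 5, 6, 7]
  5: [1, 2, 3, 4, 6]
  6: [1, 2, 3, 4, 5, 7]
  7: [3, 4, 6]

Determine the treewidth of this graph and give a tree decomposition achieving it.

The largest bag has 4 vertices, giving width 3; this decomposition certifies tw(G) ≤ 3. Conversely, {2, 4, 5, 6} is a clique of size 4, and the vertices of any clique must share a bag in every tree decomposition; so some bag has ≥ 4 vertices and tw(G) ≥ 3. Combining the bounds, tw(G) = 3.

Treewidth 3.
One optimal decomposition is:
Bags: B1 = {3, 4, 5, 6}  B2 = {1, 3, 5, 6}  B3 = {3, 4, 6, 7}  B4 = {2, 4, 5, 6}
Tree: B1–B2, B1–B3, B1–B4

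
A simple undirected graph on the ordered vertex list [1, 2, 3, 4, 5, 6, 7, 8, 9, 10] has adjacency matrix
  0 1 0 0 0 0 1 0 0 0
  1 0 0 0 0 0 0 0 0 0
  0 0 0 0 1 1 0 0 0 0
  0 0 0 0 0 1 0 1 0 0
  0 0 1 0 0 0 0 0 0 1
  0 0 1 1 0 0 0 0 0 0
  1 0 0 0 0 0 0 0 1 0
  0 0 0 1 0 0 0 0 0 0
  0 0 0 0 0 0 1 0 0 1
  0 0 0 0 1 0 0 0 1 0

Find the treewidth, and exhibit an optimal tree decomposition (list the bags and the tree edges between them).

Every bag has size at most 2, so the width is 2 − 1 = 1 and tw(G) ≤ 1. G has an edge, so its treewidth is at least 1. The upper and lower bounds meet at 1, so that is the treewidth.

Treewidth 1.
Bags: B1 = {4, 8}  B2 = {4, 6}  B3 = {3, 6}  B4 = {3, 5}  B5 = {5, 10}  B6 = {9, 10}  B7 = {7, 9}  B8 = {1, 7}  B9 = {1, 2}
Tree: B1–B2, B2–B3, B3–B4, B4–B5, B5–B6, B6–B7, B7–B8, B8–B9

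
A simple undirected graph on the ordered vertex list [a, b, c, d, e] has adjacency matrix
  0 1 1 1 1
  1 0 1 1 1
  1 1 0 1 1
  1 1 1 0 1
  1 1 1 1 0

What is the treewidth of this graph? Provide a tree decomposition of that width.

A single bag containing all 5 vertices is trivially a valid decomposition of width 4. For the lower bound, the 5 vertices {a, b, c, d, e} are pairwise adjacent, and any tree decomposition puts a clique entirely inside one bag — forcing width ≥ 4. Combining the bounds, tw(G) = 4.

Treewidth 4.
One optimal decomposition is:
Bags: B1 = {a, b, c, d, e}
Tree: (single bag)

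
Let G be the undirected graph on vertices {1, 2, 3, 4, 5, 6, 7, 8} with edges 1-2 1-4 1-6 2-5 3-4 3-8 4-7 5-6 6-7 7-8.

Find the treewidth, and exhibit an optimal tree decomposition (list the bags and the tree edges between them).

Each bag holds 3 vertices, so the decomposition has width 2, which upper-bounds the treewidth. Since 3–8–7–4–3 is a cycle in G, G is not acyclic. Forests are exactly the graphs of treewidth ≤ 1, so tw(G) ≥ 2. The upper and lower bounds meet at 2, so that is the treewidth.

Treewidth 2.
One optimal decomposition is:
Bags: B1 = {3, 4, 8}  B2 = {4, 7, 8}  B3 = {1, 4, 7}  B4 = {1, 6, 7}  B5 = {1, 2, 6}  B6 = {2, 5, 6}
Tree: B1–B2, B2–B3, B3–B4, B4–B5, B5–B6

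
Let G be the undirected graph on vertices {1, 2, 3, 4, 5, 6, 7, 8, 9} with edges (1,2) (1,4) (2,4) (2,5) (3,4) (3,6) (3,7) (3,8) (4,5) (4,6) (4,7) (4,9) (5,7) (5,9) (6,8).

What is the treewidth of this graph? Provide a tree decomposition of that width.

Every bag has size at most 3, so the width is 3 − 1 = 2 and tw(G) ≤ 2. Conversely, {3, 6, 8} is a clique of size 3, and the vertices of any clique must share a bag in every tree decomposition; so some bag has ≥ 3 vertices and tw(G) ≥ 2. Therefore the treewidth is 2.

Treewidth 2.
One such decomposition:
Bags: B1 = {3, 4, 6}  B2 = {3, 4, 7}  B3 = {4, 5, 7}  B4 = {4, 5, 9}  B5 = {2, 4, 5}  B6 = {3, 6, 8}  B7 = {1, 2, 4}
Tree: B1–B2, B2–B3, B3–B4, B3–B5, B1–B6, B5–B7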